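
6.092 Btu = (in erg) 6.427e+10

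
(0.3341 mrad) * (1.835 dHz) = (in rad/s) 6.131e-05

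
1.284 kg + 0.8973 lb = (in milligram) 1.691e+06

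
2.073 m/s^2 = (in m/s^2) 2.073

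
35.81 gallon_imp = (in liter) 162.8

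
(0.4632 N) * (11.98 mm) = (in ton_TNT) 1.326e-12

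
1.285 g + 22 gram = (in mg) 2.328e+04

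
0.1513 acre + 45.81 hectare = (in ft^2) 4.938e+06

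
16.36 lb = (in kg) 7.421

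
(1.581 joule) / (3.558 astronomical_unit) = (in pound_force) 6.678e-13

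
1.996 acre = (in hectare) 0.8078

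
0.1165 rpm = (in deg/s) 0.699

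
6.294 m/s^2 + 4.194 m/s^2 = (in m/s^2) 10.49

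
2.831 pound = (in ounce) 45.3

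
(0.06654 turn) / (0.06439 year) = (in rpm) 1.966e-06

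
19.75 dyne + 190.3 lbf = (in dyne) 8.465e+07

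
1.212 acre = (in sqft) 5.279e+04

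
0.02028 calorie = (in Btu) 8.042e-05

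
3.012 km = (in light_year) 3.184e-13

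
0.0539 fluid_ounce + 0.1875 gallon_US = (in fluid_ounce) 24.05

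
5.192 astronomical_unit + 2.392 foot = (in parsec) 2.517e-05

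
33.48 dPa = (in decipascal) 33.48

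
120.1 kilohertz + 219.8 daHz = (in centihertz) 1.223e+07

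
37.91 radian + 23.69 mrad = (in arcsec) 7.824e+06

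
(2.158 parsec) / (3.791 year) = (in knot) 1.083e+09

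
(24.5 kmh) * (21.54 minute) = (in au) 5.879e-08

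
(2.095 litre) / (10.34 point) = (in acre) 0.0001419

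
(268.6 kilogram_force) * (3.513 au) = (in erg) 1.384e+22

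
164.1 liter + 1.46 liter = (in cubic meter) 0.1656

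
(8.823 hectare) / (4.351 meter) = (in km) 20.28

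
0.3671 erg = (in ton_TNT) 8.774e-18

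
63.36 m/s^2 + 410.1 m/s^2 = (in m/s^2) 473.5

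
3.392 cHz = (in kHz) 3.392e-05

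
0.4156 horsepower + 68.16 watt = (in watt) 378.1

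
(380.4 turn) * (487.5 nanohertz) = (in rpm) 0.01113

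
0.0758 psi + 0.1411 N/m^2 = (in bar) 0.005228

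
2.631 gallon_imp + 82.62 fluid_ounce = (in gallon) 3.805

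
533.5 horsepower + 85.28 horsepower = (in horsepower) 618.8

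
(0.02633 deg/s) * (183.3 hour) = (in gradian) 1.931e+04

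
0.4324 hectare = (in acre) 1.068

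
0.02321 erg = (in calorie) 5.547e-10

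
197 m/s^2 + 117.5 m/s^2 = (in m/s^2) 314.5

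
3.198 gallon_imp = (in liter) 14.54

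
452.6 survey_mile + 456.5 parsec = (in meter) 1.409e+19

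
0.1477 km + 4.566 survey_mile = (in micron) 7.496e+09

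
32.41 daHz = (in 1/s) 324.1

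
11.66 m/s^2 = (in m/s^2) 11.66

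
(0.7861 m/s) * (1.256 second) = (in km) 0.0009873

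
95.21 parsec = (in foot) 9.639e+18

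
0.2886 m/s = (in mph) 0.6456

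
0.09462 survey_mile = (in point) 4.316e+05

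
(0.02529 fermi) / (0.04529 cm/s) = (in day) 6.463e-19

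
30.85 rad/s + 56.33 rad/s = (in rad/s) 87.18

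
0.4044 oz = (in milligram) 1.146e+04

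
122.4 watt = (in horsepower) 0.1641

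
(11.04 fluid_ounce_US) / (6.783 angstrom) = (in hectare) 48.13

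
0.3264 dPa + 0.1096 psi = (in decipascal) 7557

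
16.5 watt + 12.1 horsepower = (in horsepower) 12.12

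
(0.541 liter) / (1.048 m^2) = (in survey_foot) 0.001694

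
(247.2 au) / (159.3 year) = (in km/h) 2.65e+04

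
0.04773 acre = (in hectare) 0.01932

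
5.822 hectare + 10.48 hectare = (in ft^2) 1.755e+06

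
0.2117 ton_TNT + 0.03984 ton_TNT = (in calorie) 2.515e+08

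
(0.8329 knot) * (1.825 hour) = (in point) 7.98e+06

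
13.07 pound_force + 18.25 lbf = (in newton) 139.3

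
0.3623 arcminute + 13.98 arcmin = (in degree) 0.239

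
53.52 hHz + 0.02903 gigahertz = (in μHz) 2.904e+13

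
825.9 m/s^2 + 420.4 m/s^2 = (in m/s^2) 1246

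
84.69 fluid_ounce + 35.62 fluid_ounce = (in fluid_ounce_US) 120.3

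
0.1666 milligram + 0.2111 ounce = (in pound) 0.01319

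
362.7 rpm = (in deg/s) 2176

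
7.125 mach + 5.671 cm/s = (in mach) 7.125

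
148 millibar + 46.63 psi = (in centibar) 336.3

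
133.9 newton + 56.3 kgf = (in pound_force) 154.2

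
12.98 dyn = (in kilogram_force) 1.324e-05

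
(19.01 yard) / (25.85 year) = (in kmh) 7.676e-08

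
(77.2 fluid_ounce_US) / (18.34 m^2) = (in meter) 0.0001245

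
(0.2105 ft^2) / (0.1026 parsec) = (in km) 6.177e-21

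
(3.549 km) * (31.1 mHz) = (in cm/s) 1.104e+04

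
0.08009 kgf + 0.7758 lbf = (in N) 4.236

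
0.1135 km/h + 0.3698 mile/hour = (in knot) 0.3826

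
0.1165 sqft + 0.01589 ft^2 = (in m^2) 0.0123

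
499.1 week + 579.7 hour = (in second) 3.039e+08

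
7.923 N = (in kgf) 0.8079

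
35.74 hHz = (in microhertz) 3.574e+09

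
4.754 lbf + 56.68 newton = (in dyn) 7.783e+06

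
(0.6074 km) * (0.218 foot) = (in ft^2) 434.4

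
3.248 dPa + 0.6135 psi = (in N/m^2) 4230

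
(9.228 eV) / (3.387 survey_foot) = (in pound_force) 3.22e-19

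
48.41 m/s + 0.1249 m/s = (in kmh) 174.7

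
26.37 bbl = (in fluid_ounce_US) 1.418e+05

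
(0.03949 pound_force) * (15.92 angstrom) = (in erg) 0.002797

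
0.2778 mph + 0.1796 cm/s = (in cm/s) 12.6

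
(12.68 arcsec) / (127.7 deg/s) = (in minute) 4.597e-07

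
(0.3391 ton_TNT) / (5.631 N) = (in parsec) 8.166e-09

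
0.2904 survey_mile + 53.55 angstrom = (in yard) 511.1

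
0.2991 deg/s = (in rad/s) 0.00522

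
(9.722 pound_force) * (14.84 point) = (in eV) 1.413e+18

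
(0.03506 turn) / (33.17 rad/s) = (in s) 0.006641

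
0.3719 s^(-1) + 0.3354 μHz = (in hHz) 0.003719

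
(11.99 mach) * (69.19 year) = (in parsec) 0.0002887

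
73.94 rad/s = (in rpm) 706.1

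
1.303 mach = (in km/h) 1597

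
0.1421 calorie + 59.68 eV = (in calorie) 0.1421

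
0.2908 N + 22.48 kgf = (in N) 220.7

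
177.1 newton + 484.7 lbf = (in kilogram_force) 237.9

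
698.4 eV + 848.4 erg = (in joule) 8.484e-05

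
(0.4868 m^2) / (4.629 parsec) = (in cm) 3.408e-16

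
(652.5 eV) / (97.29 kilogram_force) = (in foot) 3.595e-19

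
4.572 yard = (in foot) 13.72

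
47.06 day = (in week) 6.723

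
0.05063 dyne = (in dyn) 0.05063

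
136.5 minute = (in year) 0.0002597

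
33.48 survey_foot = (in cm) 1020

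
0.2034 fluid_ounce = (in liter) 0.006015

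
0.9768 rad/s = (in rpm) 9.328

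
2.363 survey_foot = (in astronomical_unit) 4.815e-12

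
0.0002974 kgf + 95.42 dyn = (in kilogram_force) 0.0003947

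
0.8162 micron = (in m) 8.162e-07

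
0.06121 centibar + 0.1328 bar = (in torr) 100.1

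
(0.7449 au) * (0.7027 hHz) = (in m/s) 7.831e+12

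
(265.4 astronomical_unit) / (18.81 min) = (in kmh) 1.266e+11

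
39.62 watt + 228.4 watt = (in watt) 268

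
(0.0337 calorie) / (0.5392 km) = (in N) 0.0002615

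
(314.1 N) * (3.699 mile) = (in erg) 1.87e+13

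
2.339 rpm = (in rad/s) 0.2449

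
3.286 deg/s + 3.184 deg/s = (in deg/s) 6.47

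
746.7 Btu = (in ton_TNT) 0.0001883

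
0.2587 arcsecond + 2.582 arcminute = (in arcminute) 2.586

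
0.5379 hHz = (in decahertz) 5.379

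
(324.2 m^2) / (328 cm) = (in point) 2.802e+05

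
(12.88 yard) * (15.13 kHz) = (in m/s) 1.782e+05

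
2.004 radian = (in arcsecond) 4.134e+05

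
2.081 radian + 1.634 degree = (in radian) 2.11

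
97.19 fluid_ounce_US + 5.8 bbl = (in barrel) 5.818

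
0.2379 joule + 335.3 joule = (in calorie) 80.2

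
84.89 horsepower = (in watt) 6.33e+04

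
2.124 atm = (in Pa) 2.152e+05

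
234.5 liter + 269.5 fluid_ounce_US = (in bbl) 1.525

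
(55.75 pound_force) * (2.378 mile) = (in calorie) 2.268e+05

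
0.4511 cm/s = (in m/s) 0.004511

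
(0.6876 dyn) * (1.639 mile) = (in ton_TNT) 4.335e-12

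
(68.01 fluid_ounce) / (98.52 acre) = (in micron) 0.005045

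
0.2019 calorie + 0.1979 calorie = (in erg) 1.673e+07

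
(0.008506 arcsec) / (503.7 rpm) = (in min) 1.303e-11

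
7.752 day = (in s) 6.698e+05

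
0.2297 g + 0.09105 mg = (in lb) 0.0005066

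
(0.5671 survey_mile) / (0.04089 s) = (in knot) 4.339e+04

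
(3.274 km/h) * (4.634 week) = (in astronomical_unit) 1.704e-05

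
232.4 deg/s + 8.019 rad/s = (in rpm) 115.3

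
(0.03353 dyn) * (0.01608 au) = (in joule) 806.6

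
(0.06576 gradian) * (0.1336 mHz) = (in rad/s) 1.38e-07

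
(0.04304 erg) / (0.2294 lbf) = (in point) 1.196e-05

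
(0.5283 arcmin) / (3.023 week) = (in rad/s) 8.405e-11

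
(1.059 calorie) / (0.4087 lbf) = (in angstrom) 2.437e+10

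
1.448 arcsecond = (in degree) 0.0004022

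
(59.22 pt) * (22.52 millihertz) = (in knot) 0.0009145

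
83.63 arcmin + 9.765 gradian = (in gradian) 11.31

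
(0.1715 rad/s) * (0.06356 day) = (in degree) 5.396e+04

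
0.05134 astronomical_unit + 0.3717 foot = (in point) 2.177e+13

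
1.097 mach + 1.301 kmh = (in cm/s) 3.739e+04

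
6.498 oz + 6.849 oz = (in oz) 13.35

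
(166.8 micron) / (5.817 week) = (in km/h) 1.707e-10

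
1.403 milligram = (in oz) 4.949e-05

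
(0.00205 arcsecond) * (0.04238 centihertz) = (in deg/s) 2.413e-10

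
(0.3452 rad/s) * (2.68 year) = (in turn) 4.643e+06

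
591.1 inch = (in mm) 1.501e+04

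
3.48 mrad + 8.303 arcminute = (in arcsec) 1216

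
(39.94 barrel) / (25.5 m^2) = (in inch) 9.804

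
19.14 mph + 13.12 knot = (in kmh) 55.1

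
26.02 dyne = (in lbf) 5.85e-05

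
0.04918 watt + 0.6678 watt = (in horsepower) 0.0009615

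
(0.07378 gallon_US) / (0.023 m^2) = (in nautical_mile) 6.557e-06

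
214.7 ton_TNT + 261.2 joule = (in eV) 5.607e+30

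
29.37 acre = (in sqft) 1.279e+06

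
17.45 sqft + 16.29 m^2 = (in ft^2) 192.8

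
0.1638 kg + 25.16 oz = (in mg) 8.771e+05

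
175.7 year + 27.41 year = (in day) 7.414e+04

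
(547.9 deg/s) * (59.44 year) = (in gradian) 1.141e+12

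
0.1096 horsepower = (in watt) 81.73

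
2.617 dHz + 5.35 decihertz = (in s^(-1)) 0.7967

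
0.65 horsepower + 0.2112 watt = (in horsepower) 0.6503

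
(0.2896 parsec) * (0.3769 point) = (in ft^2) 1.279e+13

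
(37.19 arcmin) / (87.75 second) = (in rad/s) 0.0001233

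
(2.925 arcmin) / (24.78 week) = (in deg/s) 3.253e-09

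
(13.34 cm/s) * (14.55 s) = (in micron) 1.941e+06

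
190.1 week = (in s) 1.15e+08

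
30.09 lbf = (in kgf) 13.65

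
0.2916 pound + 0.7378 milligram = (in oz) 4.666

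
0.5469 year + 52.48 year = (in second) 1.672e+09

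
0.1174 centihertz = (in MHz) 1.174e-09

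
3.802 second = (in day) 4.4e-05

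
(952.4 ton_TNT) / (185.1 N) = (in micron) 2.153e+16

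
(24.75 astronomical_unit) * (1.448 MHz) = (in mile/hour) 1.199e+19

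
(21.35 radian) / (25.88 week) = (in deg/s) 7.815e-05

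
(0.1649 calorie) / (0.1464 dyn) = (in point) 1.336e+09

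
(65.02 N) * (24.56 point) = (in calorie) 0.1346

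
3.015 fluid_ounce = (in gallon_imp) 0.01961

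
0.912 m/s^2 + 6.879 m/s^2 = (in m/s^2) 7.791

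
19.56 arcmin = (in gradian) 0.3622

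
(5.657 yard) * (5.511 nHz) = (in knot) 5.541e-08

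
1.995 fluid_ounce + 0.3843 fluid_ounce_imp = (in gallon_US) 0.01847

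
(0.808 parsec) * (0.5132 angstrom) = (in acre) 316.2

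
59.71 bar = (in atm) 58.93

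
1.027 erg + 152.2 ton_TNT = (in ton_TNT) 152.2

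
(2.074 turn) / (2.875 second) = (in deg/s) 259.7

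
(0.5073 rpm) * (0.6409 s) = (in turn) 0.005419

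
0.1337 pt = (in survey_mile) 2.931e-08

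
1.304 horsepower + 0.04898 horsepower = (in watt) 1009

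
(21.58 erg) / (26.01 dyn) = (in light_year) 8.77e-19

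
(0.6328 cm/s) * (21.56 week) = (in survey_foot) 2.707e+05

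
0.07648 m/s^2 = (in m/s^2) 0.07648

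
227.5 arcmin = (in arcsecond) 1.365e+04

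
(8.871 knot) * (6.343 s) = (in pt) 8.205e+04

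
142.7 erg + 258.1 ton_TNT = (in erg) 1.08e+19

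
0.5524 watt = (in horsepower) 0.0007408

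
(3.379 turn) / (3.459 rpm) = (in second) 58.61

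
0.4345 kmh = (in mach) 0.0003545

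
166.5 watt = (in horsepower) 0.2233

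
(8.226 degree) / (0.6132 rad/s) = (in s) 0.2341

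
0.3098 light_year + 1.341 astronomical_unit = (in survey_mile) 1.821e+12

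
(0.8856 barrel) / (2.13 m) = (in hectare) 6.61e-06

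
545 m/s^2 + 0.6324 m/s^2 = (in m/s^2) 545.6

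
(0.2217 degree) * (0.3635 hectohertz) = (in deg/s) 8.059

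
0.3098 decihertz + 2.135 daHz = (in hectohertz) 0.2138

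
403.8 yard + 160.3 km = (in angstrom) 1.607e+15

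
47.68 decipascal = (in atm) 4.706e-05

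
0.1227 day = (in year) 0.0003362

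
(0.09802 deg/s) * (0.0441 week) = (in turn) 7.262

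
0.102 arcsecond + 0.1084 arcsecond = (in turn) 1.623e-07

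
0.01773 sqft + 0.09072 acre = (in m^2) 367.1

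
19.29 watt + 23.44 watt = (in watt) 42.73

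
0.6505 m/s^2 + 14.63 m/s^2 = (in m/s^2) 15.28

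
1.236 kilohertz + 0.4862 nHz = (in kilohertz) 1.236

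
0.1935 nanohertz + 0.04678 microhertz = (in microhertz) 0.04697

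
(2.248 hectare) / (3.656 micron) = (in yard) 6.724e+09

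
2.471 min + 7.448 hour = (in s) 2.696e+04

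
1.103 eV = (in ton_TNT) 4.224e-29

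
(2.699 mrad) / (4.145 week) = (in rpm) 1.028e-08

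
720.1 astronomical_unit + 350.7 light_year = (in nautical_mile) 1.792e+15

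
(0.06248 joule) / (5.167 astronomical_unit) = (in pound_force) 1.817e-14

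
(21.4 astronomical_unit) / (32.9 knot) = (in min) 3.152e+09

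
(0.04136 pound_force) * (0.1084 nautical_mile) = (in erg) 3.693e+08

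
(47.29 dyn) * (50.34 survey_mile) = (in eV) 2.391e+20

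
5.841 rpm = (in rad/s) 0.6117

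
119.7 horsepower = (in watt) 8.926e+04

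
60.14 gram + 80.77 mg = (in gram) 60.22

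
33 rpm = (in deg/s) 198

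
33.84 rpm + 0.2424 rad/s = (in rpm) 36.15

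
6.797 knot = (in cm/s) 349.7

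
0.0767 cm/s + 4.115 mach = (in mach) 4.115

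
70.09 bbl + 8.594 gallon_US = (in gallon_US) 2952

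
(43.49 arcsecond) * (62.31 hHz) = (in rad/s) 1.314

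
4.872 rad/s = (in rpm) 46.52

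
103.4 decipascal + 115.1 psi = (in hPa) 7936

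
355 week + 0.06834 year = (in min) 3.614e+06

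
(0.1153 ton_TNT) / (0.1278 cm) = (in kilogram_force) 3.849e+10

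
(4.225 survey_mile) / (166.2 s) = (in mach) 0.1202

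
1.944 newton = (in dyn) 1.944e+05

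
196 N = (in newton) 196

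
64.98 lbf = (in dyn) 2.89e+07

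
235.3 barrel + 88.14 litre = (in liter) 3.75e+04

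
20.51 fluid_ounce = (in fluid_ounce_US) 20.51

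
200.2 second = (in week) 0.000331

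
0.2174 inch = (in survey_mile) 3.431e-06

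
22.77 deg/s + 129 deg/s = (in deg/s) 151.8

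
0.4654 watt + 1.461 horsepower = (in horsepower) 1.462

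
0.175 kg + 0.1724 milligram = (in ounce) 6.173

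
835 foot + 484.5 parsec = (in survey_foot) 4.905e+19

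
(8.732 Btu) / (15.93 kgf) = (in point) 1.672e+05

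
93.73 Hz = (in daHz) 9.373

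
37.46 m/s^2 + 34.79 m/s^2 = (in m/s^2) 72.25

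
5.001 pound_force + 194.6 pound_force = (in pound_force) 199.6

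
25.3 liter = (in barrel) 0.1591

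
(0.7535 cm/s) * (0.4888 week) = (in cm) 2.228e+05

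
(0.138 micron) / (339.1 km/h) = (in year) 4.646e-17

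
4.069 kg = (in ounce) 143.5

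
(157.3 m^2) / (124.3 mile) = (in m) 0.0007863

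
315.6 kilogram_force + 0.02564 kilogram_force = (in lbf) 695.8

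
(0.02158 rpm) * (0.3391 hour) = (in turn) 0.4391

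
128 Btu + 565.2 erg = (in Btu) 128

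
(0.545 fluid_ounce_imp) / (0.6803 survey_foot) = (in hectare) 7.468e-09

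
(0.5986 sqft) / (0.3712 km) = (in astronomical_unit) 1.001e-15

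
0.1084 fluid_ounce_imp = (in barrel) 1.937e-05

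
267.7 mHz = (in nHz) 2.677e+08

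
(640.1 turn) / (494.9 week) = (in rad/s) 1.344e-05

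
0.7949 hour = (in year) 9.074e-05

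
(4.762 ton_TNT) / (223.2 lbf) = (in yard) 2.195e+07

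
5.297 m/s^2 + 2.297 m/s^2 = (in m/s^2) 7.594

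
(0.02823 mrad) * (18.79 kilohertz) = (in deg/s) 30.39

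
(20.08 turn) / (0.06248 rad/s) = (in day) 0.02337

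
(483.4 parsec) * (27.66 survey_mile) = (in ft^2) 7.147e+24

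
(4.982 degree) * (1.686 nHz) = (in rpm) 1.4e-09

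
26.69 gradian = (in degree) 24.02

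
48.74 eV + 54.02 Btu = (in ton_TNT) 1.362e-05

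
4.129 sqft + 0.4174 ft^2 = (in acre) 0.0001044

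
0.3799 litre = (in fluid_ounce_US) 12.85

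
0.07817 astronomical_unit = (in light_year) 1.236e-06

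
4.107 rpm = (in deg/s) 24.64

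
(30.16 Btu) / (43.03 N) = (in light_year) 7.816e-14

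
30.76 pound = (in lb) 30.76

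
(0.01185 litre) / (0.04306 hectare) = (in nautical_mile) 1.486e-11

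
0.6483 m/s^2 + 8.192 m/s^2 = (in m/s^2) 8.84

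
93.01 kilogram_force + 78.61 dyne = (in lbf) 205.1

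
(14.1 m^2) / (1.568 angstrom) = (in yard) 9.834e+10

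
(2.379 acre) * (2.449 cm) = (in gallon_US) 6.229e+04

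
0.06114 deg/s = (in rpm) 0.01019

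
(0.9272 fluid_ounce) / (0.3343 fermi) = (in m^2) 8.202e+10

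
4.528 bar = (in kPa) 452.8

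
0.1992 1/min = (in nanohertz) 3.32e+06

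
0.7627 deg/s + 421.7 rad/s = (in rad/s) 421.7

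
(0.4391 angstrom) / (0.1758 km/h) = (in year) 2.851e-17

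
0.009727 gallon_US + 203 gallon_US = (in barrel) 4.834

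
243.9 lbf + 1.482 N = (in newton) 1086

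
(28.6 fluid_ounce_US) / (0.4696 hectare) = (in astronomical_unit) 1.204e-18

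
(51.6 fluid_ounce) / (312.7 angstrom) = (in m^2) 4.88e+04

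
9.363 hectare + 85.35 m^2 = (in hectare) 9.372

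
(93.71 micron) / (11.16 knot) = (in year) 5.176e-13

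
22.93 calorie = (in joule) 95.94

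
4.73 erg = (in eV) 2.952e+12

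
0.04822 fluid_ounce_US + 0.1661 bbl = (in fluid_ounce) 893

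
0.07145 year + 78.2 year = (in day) 2.857e+04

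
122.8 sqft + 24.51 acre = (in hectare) 9.92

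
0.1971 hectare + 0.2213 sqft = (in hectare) 0.1971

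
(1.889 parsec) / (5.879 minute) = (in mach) 4.853e+11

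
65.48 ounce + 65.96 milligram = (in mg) 1.856e+06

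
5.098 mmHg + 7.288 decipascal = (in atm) 0.006715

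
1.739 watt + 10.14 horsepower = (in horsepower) 10.14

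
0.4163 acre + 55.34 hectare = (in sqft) 5.975e+06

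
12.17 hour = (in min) 730.2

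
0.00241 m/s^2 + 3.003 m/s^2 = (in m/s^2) 3.005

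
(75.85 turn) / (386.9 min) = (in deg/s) 1.176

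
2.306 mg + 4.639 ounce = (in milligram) 1.315e+05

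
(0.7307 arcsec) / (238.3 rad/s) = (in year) 4.714e-16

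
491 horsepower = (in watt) 3.661e+05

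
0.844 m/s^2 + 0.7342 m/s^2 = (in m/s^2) 1.578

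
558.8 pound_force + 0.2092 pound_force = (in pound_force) 559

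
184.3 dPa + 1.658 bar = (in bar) 1.658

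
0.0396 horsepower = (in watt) 29.53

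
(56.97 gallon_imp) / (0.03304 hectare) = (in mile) 4.871e-07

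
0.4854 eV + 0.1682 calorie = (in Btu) 0.000667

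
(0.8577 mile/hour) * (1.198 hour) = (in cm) 1.654e+05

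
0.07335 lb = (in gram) 33.27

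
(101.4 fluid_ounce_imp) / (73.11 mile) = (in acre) 6.051e-12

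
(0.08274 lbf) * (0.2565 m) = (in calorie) 0.02256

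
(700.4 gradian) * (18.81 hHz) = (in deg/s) 1.186e+06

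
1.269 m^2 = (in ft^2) 13.66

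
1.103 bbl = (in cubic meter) 0.1754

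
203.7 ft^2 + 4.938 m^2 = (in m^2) 23.86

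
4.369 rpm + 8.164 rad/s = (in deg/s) 494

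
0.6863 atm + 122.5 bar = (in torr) 9.24e+04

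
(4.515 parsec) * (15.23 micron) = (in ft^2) 2.284e+13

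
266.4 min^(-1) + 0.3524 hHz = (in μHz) 3.968e+07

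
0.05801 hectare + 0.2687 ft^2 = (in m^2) 580.1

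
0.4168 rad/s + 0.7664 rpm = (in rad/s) 0.4971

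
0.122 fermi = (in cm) 1.22e-14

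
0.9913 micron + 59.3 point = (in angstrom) 2.092e+08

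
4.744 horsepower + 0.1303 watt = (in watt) 3538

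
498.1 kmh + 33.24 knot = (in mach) 0.4566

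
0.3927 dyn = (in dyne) 0.3927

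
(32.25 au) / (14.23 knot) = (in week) 1.09e+06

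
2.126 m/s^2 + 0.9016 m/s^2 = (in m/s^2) 3.028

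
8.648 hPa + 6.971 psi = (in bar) 0.4893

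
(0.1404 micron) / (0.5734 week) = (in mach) 1.189e-15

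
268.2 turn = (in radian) 1685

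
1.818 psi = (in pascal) 1.253e+04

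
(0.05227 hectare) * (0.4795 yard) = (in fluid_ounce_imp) 8.066e+06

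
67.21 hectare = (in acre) 166.1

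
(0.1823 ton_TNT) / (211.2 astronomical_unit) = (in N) 2.414e-05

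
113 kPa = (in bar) 1.13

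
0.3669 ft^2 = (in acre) 8.423e-06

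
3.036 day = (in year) 0.008318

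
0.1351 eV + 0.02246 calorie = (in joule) 0.09397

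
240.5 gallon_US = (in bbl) 5.726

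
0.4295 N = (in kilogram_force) 0.0438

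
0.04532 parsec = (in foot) 4.588e+15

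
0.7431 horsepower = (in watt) 554.1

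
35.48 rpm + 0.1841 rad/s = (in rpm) 37.24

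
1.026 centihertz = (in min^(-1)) 0.6156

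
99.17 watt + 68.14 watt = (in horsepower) 0.2244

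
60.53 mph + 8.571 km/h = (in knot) 57.23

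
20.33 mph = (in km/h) 32.72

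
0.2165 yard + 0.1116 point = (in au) 1.324e-12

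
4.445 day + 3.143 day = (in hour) 182.1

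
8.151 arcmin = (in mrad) 2.371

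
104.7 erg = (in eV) 6.535e+13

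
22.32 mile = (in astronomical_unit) 2.401e-07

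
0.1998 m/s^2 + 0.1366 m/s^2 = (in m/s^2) 0.3364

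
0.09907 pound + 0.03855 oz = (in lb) 0.1015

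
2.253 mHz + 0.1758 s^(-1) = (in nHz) 1.781e+08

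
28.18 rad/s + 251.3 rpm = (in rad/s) 54.5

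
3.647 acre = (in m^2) 1.476e+04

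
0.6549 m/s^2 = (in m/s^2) 0.6549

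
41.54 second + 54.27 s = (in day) 0.001109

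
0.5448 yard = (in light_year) 5.266e-17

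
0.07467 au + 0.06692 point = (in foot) 3.665e+10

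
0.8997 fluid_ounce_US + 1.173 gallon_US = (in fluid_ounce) 151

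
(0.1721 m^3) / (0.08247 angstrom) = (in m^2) 2.087e+10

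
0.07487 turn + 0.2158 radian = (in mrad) 686.2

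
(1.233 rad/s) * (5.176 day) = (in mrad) 5.514e+08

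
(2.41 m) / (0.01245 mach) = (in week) 9.4e-07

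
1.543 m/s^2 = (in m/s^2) 1.543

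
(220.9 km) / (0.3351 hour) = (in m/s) 183.1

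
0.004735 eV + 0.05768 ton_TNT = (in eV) 1.506e+27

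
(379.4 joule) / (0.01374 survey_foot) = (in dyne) 9.059e+09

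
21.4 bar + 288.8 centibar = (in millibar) 2.429e+04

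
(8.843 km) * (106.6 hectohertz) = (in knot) 1.832e+08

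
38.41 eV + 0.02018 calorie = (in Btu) 8.003e-05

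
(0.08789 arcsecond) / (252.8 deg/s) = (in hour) 2.683e-11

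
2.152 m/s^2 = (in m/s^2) 2.152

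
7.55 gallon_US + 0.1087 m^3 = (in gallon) 36.27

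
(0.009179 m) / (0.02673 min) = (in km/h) 0.0206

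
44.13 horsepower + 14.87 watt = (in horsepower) 44.15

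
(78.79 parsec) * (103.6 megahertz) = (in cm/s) 2.519e+28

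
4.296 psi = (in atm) 0.2923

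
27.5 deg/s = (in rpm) 4.583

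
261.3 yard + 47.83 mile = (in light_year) 8.162e-12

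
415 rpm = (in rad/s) 43.46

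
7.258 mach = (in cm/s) 2.471e+05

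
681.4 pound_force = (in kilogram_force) 309.1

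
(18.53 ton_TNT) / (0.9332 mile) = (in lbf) 1.161e+07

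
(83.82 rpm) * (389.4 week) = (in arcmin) 7.107e+12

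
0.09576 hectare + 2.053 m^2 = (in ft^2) 1.033e+04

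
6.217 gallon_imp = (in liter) 28.26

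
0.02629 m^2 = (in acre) 6.496e-06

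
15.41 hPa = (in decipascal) 1.541e+04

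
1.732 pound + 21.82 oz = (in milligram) 1.404e+06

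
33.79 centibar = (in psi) 4.901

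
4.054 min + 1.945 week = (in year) 0.03731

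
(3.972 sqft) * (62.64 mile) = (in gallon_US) 9.827e+06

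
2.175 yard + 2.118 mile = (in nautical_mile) 1.842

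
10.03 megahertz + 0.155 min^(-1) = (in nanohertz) 1.003e+16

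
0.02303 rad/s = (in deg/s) 1.32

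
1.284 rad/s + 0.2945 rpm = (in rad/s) 1.315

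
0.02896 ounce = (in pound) 0.00181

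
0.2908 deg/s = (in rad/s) 0.005075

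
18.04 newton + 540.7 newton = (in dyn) 5.587e+07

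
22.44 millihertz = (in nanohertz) 2.244e+07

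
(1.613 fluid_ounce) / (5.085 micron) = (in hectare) 0.0009381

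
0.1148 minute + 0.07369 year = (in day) 26.9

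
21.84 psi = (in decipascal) 1.506e+06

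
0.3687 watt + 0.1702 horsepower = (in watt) 127.3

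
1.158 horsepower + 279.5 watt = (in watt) 1143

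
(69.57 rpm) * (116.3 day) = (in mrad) 7.321e+10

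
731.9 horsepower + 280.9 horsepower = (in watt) 7.552e+05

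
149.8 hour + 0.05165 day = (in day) 6.293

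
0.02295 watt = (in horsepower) 3.078e-05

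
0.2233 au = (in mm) 3.341e+13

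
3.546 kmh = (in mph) 2.203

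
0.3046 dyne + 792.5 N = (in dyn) 7.925e+07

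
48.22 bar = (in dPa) 4.822e+07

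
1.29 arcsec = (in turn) 9.954e-07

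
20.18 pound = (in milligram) 9.153e+06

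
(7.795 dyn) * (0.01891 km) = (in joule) 0.001474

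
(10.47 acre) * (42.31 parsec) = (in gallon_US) 1.461e+25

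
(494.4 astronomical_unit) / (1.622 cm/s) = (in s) 4.56e+15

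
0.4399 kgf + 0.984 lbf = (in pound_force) 1.954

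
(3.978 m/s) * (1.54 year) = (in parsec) 6.261e-09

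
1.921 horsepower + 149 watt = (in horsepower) 2.121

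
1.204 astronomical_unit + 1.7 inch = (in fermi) 1.801e+26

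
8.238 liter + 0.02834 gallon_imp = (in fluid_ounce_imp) 294.5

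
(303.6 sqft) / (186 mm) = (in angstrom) 1.516e+12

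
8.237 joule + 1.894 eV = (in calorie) 1.969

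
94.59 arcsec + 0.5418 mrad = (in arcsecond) 206.3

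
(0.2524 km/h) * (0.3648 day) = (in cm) 2.21e+05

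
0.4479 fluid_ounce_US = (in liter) 0.01325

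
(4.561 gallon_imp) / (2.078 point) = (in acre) 0.006989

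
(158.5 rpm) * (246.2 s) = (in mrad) 4.086e+06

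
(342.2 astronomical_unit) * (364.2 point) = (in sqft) 7.08e+13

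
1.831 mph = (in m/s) 0.8185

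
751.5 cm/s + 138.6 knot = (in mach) 0.2315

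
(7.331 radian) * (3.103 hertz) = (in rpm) 217.2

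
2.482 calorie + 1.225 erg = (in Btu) 0.009843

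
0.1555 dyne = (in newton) 1.555e-06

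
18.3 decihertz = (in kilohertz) 0.00183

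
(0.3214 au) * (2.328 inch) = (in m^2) 2.843e+09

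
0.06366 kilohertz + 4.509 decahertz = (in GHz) 1.088e-07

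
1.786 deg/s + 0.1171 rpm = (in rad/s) 0.04343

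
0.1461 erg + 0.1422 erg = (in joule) 2.883e-08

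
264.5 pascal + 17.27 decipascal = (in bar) 0.002662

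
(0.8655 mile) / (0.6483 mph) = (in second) 4806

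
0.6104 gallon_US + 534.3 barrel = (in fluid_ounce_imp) 2.99e+06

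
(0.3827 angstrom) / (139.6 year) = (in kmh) 3.129e-20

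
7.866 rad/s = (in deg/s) 450.7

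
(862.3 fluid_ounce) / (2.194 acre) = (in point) 0.008142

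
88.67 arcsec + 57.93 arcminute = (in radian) 0.01728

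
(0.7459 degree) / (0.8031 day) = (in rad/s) 1.876e-07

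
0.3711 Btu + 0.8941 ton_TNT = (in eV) 2.335e+28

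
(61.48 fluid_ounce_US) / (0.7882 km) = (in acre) 5.7e-10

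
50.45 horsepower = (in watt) 3.762e+04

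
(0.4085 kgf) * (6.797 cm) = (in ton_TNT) 6.508e-11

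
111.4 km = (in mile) 69.22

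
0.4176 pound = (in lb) 0.4176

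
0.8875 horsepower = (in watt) 661.8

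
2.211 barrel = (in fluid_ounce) 1.189e+04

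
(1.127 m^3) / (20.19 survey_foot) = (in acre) 4.525e-05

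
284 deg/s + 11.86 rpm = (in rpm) 59.19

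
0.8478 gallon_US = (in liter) 3.209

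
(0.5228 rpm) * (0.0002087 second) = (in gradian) 0.0007274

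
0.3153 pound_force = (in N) 1.403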